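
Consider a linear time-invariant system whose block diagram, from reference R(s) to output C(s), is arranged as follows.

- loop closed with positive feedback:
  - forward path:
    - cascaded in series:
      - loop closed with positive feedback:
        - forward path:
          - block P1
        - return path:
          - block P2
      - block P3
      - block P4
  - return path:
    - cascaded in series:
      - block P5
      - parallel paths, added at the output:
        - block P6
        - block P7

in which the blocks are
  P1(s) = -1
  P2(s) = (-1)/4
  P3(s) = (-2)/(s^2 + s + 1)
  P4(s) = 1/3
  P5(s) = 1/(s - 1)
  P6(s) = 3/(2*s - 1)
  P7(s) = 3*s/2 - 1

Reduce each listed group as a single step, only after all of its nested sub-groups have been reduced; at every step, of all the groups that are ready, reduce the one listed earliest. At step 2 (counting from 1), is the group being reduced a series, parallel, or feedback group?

(1) close the feedback loop around P1, P2
(2) multiply [P1/(1-P1*P2)], P3, P4 (series)
(3) parallel reduction of P6, P7
(4) multiply P5, (P6+P7) (series)
(5) collapse the loop (([P1/(1-P1*P2)]*P3*P4) forward, (P5*(P6+P7)) return)
Step 2: series.

Final answer: series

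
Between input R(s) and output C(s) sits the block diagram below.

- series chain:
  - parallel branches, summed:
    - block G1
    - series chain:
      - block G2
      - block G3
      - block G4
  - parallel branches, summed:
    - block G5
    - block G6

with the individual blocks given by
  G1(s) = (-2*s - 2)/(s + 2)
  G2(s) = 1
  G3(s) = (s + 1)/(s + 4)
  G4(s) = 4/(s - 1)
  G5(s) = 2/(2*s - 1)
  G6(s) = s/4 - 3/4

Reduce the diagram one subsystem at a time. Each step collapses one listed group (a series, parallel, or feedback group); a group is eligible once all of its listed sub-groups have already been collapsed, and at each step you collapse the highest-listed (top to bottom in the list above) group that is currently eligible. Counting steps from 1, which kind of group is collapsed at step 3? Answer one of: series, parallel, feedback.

1. series reduction of G2, G3, G4
2. sum the parallel branches G1, (G2*G3*G4)
3. reduce the parallel group G5, G6
4. series reduction of (G1+(G2*G3*G4)), (G5+G6)
Step 3 collapses a parallel group.

Hence the answer: parallel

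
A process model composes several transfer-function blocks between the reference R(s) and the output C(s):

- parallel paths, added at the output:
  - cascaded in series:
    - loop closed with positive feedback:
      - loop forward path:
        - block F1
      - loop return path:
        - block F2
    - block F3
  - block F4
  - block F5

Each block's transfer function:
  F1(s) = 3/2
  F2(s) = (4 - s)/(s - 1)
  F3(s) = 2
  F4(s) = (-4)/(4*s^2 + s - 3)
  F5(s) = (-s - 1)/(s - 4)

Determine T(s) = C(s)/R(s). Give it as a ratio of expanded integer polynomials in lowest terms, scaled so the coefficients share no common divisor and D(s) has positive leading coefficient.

Step 1: collapse the loop (F1 forward, F2 return) -> (3*s - 3)/(5*s - 14)
Step 2: reduce the series chain [F1/(1-F1*F2)], F3 -> (6*s - 6)/(5*s - 14)
Step 3: parallel reduction of ([F1/(1-F1*F2)]*F3), F4, F5: this yields T(s), and no further normalization is needed

Therefore the answer is (4*s^4 - 83*s^3 + 108*s^2 + 237*s - 338)/(20*s^4 - 131*s^3 + 175*s^2 + 158*s - 168).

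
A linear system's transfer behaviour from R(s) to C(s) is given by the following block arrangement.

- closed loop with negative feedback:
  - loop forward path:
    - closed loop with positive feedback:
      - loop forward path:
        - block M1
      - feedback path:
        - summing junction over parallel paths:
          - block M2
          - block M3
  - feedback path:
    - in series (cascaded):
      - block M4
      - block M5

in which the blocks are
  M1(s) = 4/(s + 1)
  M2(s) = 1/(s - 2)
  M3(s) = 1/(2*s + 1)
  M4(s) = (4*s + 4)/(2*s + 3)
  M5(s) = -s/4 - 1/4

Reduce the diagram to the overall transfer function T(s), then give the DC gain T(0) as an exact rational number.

Step 1. reduce the parallel group M2, M3, giving (3*s - 1)/(2*s^2 - 3*s - 2)
Step 2. apply the feedback formula to M1, (M2+M3), giving (8*s^2 - 12*s - 8)/(2*s^3 - s^2 - 17*s + 2)
Step 3. combine M4, M5 in series, giving (-s^2 - 2*s - 1)/(2*s + 3)
Step 4. feedback reduction of [M1/(1-M1*(M2+M3))], (M4*M5), giving (-16*s^3 + 52*s + 24)/(4*s^4 + 13*s^2 + 19*s - 14)
Step 4 gives the overall T(s). Then T(0) = 24/(-14) = -12/7.

Answer: -12/7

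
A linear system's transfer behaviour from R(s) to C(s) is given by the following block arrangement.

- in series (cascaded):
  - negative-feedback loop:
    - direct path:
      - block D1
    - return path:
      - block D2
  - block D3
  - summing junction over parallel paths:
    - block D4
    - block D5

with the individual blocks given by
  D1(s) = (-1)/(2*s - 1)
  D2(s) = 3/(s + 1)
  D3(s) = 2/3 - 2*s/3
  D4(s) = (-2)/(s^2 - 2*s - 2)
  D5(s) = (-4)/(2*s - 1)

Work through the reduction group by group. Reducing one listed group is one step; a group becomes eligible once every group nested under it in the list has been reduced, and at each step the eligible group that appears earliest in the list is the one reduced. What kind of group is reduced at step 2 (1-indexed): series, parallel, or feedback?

The answer is parallel.

Reasoning:
[1] collapse the loop (D1 forward, D2 return)
[2] parallel reduction of D4, D5
[3] cascade [D1/(1+D1*D2)], D3, (D4+D5)
The group at step 2 is a parallel group.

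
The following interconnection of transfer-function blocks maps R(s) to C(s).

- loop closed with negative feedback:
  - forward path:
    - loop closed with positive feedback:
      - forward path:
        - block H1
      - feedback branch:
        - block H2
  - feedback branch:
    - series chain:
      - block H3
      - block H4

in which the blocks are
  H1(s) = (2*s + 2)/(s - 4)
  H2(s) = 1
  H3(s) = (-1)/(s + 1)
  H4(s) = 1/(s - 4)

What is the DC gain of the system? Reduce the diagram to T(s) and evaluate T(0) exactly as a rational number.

Step 1: feedback reduction of H1, H2: (-2*s - 2)/(s + 6)
Step 2: multiply H3, H4 (series): (-1)/(s^2 - 3*s - 4)
Step 3: apply the feedback formula to [H1/(1-H1*H2)], (H3*H4): (-2*s^2 + 6*s + 8)/(s^2 + 2*s - 22)
That last expression is T(s); at s = 0 only the constant terms survive, so T(0) = 8/(-22) = -4/11.

Therefore the answer is -4/11.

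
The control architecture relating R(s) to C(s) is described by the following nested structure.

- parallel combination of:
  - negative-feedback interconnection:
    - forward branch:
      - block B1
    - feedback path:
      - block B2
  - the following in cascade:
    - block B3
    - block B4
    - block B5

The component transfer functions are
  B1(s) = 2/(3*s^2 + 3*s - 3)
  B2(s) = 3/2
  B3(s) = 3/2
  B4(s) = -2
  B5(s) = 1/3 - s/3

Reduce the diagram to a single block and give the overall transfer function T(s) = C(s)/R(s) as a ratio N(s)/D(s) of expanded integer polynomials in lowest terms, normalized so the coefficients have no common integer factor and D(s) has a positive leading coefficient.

[1] apply the feedback formula to B1, B2, giving 2/(3*s^2 + 3*s)
[2] series reduction of B3, B4, B5, giving s - 1
[3] add [B1/(1+B1*B2)], (B3*B4*B5) (parallel): this yields T(s), and no further normalization is needed

Hence the answer: (3*s^3 - 3*s + 2)/(3*s^2 + 3*s)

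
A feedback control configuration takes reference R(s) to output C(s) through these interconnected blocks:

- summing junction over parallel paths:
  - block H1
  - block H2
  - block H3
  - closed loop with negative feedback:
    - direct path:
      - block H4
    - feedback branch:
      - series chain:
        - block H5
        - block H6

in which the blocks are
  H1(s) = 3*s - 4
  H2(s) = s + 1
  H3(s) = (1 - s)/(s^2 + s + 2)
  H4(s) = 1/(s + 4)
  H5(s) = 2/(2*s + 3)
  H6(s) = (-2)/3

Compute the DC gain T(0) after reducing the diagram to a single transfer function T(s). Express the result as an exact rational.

Step 1. combine H5, H6 in series, giving (-4)/(6*s + 9)
Step 2. feedback reduction of H4, (H5*H6), giving (6*s + 9)/(6*s^2 + 33*s + 32)
Step 3. add H1, H2, H3, [H4/(1+H4*(H5*H6))] (parallel), giving (24*s^5 + 138*s^4 + 191*s^3 + 149*s^2 - 16*s - 142)/(6*s^4 + 39*s^3 + 77*s^2 + 98*s + 64)
DC gain: substitute s = 0 into T(s) from step 3: T(0) = -142/64 = -71/32.

Therefore the answer is -71/32.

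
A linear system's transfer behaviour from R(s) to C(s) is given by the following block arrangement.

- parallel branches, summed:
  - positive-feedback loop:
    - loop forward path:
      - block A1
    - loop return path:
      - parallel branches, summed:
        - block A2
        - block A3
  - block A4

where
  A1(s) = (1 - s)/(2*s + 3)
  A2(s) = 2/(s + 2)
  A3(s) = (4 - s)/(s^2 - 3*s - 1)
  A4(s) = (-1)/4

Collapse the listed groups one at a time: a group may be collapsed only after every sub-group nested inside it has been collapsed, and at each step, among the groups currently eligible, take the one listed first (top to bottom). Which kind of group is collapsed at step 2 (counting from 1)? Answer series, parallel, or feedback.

The answer is feedback.

Reasoning:
Step 1: add A2, A3 (parallel)
Step 2: reduce the feedback loop with forward A1 and return (A2+A3)
Step 3: add [A1/(1-A1*(A2+A3))], A4 (parallel)
Step 2 collapses a feedback group.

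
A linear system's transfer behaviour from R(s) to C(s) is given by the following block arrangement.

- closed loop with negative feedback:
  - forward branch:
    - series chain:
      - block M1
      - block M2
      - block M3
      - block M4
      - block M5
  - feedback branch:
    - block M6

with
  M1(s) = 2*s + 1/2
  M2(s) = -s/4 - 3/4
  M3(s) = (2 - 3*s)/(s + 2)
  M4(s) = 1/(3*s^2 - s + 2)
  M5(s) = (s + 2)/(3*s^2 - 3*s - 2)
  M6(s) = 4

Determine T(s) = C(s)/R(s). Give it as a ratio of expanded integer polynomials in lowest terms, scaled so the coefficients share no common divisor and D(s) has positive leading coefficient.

[1] multiply M1, M2, M3, M4, M5 (series): (12*s^3 + 31*s^2 - 17*s - 6)/(72*s^4 - 96*s^3 + 24*s^2 - 32*s - 32)
[2] collapse the loop ((M1*M2*M3*M4*M5) forward, M6 return), giving the overall T(s)

Therefore the answer is (12*s^3 + 31*s^2 - 17*s - 6)/(72*s^4 - 48*s^3 + 148*s^2 - 100*s - 56).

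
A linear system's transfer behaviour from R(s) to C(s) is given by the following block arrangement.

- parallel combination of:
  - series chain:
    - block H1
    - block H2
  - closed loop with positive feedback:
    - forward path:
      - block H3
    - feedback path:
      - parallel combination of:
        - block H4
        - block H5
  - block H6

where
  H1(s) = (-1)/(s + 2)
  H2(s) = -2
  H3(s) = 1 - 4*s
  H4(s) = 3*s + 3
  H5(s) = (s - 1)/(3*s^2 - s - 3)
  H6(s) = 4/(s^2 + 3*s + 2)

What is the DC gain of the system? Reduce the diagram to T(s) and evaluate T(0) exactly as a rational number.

Reducing step by step:

Step 1: cascade H1, H2, giving 2/(s + 2)
Step 2: reduce the parallel group H4, H5, giving (9*s^3 + 6*s^2 - 11*s - 10)/(3*s^2 - s - 3)
Step 3: close the feedback loop around H3, (H4+H5), giving (-12*s^3 + 7*s^2 + 11*s - 3)/(36*s^4 + 15*s^3 - 47*s^2 - 30*s + 7)
Step 4: add (H1*H2), [H3/(1-H3*(H4+H5))], H6 (parallel), giving (60*s^5 + 217*s^4 + 4*s^3 - 298*s^2 - 153*s + 36)/(36*s^6 + 123*s^5 + 70*s^4 - 141*s^3 - 177*s^2 - 39*s + 14)
The step-4 result is T(s). Setting s = 0: T(0) = 36/14 = 18/7.

Answer: 18/7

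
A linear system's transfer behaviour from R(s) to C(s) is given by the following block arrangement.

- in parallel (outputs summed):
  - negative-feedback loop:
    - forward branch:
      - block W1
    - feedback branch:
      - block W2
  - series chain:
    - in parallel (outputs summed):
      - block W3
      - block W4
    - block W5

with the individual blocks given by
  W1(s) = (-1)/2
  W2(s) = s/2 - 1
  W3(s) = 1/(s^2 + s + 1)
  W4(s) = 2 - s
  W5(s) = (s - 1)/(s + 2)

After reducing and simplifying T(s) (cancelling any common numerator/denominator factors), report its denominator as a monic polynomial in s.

The answer is s^4 - 3*s^3 - 15*s^2 - 16*s - 12.

Reasoning:
1. feedback reduction of W1, W2 gives 2/(s - 6)
2. reduce the parallel group W3, W4 gives (-s^3 + s^2 + s + 3)/(s^2 + s + 1)
3. multiply (W3+W4), W5 (series) gives (-s^4 + 2*s^3 + 2*s - 3)/(s^3 + 3*s^2 + 3*s + 2)
4. reduce the parallel group [W1/(1+W1*W2)], ((W3+W4)*W5) gives (-s^5 + 8*s^4 - 10*s^3 + 8*s^2 - 9*s + 22)/(s^4 - 3*s^3 - 15*s^2 - 16*s - 12)
Step 4 gives the fully reduced T(s), with no common factor left to cancel. The denominator is already monic (leading coefficient 1).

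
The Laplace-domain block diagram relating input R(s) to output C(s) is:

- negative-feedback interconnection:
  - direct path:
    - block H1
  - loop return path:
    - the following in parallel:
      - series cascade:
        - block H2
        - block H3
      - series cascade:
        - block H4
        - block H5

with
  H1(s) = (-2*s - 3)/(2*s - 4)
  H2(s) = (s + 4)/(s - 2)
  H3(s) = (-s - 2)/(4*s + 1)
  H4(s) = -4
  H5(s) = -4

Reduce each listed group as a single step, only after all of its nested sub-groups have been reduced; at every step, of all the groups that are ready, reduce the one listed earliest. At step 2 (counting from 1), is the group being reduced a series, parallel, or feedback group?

Reducing step by step:

Step 1. reduce the series chain H2, H3
Step 2. cascade H4, H5
Step 3. reduce the parallel group (H2*H3), (H4*H5)
Step 4. apply the feedback formula to H1, ((H2*H3)+(H4*H5))
So the answer for step 2 is series.

Answer: series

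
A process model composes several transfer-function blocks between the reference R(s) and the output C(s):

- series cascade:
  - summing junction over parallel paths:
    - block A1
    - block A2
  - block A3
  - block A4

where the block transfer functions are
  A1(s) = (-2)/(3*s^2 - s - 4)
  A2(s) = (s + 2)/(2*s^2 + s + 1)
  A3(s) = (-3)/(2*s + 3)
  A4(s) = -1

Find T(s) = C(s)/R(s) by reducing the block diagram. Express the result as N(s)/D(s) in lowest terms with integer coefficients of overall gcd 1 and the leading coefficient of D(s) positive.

Answer: (9*s^3 + 3*s^2 - 24*s - 30)/(12*s^5 + 20*s^4 - 9*s^3 - 28*s^2 - 23*s - 12)

Working:
[1] combine A1, A2 in parallel -> (3*s^3 + s^2 - 8*s - 10)/(6*s^4 + s^3 - 6*s^2 - 5*s - 4)
[2] reduce the series chain (A1+A2), A3, A4: this yields T(s), and no further normalization is needed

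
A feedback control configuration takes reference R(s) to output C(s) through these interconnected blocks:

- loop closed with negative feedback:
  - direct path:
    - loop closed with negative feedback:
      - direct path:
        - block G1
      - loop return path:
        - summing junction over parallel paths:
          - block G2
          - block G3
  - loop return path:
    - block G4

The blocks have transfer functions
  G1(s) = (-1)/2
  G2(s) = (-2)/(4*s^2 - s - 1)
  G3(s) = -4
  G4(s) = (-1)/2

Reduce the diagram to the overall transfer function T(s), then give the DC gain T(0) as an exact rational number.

Step 1 - combine G2, G3 in parallel; result (-16*s^2 + 4*s + 2)/(4*s^2 - s - 1)
Step 2 - feedback reduction of G1, (G2+G3); result (-4*s^2 + s + 1)/(24*s^2 - 6*s - 4)
Step 3 - reduce the feedback loop with forward [G1/(1+G1*(G2+G3))] and return G4; result (-8*s^2 + 2*s + 2)/(52*s^2 - 13*s - 9)
DC gain: substitute s = 0 into T(s) from step 3: T(0) = 2/(-9) = -2/9.

Therefore the answer is -2/9.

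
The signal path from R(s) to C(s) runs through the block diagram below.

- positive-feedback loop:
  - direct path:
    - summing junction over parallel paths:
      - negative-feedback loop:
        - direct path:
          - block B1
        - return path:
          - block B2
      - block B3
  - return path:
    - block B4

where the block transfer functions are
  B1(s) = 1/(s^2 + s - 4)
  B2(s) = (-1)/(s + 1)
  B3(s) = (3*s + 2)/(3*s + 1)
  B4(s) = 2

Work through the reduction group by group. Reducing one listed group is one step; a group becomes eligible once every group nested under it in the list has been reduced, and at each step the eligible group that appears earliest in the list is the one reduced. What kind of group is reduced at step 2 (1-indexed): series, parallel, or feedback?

Step 1: feedback reduction of B1, B2
Step 2: add [B1/(1+B1*B2)], B3 (parallel)
Step 3: close the feedback loop around ([B1/(1+B1*B2)]+B3), B4
Step 2: parallel.

Final answer: parallel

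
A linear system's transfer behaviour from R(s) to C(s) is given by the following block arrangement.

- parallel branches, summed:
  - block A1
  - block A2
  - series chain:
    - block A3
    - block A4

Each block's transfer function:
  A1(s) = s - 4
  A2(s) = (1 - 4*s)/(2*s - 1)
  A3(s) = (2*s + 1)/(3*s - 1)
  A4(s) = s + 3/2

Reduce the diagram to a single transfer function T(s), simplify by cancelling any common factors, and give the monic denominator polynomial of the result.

Step 1: cascade A3, A4; result (4*s^2 + 8*s + 3)/(6*s - 2)
Step 2: combine A1, A2, (A3*A4) in parallel; result (20*s^3 - 70*s^2 + 54*s - 13)/(12*s^2 - 10*s + 2)
No further cancellation is possible in the step-2 result, so that is T(s). Its denominator becomes monic after dividing by the leading coefficient 12.

Therefore the answer is s^2 - 5*s/6 + 1/6.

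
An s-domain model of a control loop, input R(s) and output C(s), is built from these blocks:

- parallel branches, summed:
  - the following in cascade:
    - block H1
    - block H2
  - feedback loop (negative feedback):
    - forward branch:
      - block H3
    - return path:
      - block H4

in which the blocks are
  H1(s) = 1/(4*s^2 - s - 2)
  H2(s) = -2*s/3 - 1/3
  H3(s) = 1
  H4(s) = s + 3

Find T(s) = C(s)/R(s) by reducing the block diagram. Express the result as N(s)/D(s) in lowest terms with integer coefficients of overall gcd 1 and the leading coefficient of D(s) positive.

(1) cascade H1, H2: (-2*s - 1)/(12*s^2 - 3*s - 6)
(2) reduce the feedback loop with forward H3 and return H4: 1/(s + 4)
(3) combine (H1*H2), [H3/(1+H3*H4)] in parallel: this yields T(s), and no further normalization is needed

Final answer: (10*s^2 - 12*s - 10)/(12*s^3 + 45*s^2 - 18*s - 24)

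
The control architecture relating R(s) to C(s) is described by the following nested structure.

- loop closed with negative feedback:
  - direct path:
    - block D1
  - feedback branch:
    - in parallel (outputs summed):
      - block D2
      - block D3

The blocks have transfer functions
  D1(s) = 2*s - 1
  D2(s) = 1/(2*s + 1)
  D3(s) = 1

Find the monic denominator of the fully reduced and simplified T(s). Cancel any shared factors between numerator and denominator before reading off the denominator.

Step 1. reduce the parallel group D2, D3; result (2*s + 2)/(2*s + 1)
Step 2. collapse the loop (D1 forward, (D2+D3) return); result (4*s^2 - 1)/(4*s^2 + 4*s - 1)
T(s) is the step-2 result (common factors already cancelled). Leading coefficient of the denominator: 4. Divide through by 4 for the monic polynomial.

Hence the answer: s^2 + s - 1/4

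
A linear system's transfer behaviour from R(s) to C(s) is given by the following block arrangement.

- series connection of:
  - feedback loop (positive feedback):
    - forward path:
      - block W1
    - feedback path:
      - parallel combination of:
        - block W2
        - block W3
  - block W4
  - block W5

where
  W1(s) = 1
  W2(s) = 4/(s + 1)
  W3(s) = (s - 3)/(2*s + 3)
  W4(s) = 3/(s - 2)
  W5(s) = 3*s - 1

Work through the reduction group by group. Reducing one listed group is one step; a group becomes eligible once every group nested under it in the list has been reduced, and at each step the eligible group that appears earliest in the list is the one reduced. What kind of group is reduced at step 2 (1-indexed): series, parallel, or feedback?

The answer is feedback.

Reasoning:
Step 1: sum the parallel branches W2, W3
Step 2: reduce the feedback loop with forward W1 and return (W2+W3)
Step 3: cascade [W1/(1-W1*(W2+W3))], W4, W5
The group at step 2 is a feedback group.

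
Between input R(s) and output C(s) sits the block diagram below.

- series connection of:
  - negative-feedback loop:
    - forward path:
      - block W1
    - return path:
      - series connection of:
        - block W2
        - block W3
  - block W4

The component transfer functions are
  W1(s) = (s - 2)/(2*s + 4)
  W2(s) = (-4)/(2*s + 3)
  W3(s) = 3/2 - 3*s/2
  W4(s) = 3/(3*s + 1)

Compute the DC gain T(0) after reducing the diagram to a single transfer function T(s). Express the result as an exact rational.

Step 1. combine W2, W3 in series, giving (6*s - 6)/(2*s + 3)
Step 2. apply the feedback formula to W1, (W2*W3), giving (2*s^2 - s - 6)/(10*s^2 - 4*s + 24)
Step 3. reduce the series chain [W1/(1+W1*(W2*W3))], W4, giving (6*s^2 - 3*s - 18)/(30*s^3 - 2*s^2 + 68*s + 24)
DC gain: substitute s = 0 into T(s) from step 3: T(0) = -18/24 = -3/4.

Hence the answer: -3/4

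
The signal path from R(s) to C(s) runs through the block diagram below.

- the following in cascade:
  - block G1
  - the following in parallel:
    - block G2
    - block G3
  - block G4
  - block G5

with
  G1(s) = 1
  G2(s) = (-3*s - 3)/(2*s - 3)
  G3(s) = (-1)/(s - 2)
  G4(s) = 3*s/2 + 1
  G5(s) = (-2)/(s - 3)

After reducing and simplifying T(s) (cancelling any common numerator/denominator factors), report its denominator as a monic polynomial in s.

1. combine G2, G3 in parallel -> (-3*s^2 + s + 9)/(2*s^2 - 7*s + 6)
2. combine G1, (G2+G3), G4, G5 in series -> (9*s^3 + 3*s^2 - 29*s - 18)/(2*s^3 - 13*s^2 + 27*s - 18)
Step 2 gives the fully reduced T(s), with no common factor left to cancel. The denominator's leading coefficient is 2, so divide each of its coefficients by 2 to get the monic form.

Hence the answer: s^3 - 13*s^2/2 + 27*s/2 - 9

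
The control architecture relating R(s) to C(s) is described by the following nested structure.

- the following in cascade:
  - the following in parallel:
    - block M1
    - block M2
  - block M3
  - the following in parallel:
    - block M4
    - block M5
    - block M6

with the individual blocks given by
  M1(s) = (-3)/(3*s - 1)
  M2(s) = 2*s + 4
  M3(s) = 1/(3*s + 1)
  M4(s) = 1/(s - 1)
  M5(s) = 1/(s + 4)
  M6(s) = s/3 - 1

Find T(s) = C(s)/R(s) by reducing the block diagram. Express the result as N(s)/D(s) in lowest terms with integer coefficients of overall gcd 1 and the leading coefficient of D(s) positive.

[1] combine M1, M2 in parallel = (6*s^2 + 10*s - 7)/(3*s - 1)
[2] reduce the parallel group M4, M5, M6 = (s^3 - 7*s + 21)/(3*s^2 + 9*s - 12)
[3] combine (M1+M2), M3, (M4+M5+M6) in series - this is the overall T(s), already in the required normalized form

Hence the answer: (6*s^5 + 10*s^4 - 49*s^3 + 56*s^2 + 259*s - 147)/(27*s^4 + 81*s^3 - 111*s^2 - 9*s + 12)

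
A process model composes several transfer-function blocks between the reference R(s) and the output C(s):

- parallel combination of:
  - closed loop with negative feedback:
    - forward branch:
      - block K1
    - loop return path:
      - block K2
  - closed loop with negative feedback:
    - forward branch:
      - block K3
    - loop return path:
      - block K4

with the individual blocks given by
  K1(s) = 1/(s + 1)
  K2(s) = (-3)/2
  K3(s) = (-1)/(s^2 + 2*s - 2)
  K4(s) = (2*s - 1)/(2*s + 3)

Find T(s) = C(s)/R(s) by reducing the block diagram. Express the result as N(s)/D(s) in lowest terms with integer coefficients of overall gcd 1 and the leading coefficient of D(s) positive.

Reducing step by step:

Step 1. close the feedback loop around K1, K2, giving 2/(2*s - 1)
Step 2. close the feedback loop around K3, K4, giving (-2*s - 3)/(2*s^3 + 7*s^2 - 5)
Step 3. add [K1/(1+K1*K2)], [K3/(1+K3*K4)] (parallel) - this is the overall T(s), already in the required normalized form

Answer: (4*s^3 + 10*s^2 - 4*s - 7)/(4*s^4 + 12*s^3 - 7*s^2 - 10*s + 5)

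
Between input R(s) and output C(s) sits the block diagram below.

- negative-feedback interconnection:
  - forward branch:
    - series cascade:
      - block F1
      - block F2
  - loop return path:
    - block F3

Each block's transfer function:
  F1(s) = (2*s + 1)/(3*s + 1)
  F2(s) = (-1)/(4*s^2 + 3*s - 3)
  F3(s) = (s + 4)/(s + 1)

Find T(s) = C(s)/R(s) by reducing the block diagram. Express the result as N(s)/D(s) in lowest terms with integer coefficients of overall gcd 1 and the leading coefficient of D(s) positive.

The answer is (-2*s^2 - 3*s - 1)/(12*s^4 + 25*s^3 + 5*s^2 - 18*s - 7).

Reasoning:
1. cascade F1, F2 -> (-2*s - 1)/(12*s^3 + 13*s^2 - 6*s - 3)
2. collapse the loop ((F1*F2) forward, F3 return), which is the overall transfer function T(s) = C(s)/R(s) in lowest terms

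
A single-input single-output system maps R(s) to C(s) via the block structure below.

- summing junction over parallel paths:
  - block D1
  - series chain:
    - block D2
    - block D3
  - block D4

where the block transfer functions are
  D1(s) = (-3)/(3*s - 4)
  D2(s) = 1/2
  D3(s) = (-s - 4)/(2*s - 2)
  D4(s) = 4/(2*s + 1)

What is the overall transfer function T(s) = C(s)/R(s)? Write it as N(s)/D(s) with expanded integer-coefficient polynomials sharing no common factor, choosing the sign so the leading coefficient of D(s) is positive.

Answer: (-6*s^3 + 5*s^2 - 76*s + 92)/(24*s^3 - 44*s^2 + 4*s + 16)

Working:
1. combine D2, D3 in series; result (-s - 4)/(4*s - 4)
2. reduce the parallel group D1, (D2*D3), D4 - this is the overall T(s), already in the required normalized form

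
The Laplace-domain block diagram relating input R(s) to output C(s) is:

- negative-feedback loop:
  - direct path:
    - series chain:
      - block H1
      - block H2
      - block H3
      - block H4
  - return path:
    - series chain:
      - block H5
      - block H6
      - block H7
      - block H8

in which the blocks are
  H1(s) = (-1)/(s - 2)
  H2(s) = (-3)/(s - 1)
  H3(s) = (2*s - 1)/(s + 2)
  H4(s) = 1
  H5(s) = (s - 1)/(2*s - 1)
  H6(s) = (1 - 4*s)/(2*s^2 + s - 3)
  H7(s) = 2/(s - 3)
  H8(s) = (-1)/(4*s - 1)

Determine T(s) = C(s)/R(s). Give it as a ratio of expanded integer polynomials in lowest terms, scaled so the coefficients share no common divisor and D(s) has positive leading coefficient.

Step 1: reduce the series chain H1, H2, H3, H4 gives (6*s - 3)/(s^3 - s^2 - 4*s + 4)
Step 2: series reduction of H5, H6, H7, H8 gives 2/(4*s^3 - 8*s^2 - 15*s + 9)
Step 3: collapse the loop ((H1*H2*H3*H4) forward, (H5*H6*H7*H8) return) - this is the overall T(s), already in the required normalized form

Answer: (12*s^3 - 24*s^2 - 45*s + 27)/(2*s^5 - 5*s^4 - 14*s^3 + 29*s^2 + 24*s - 30)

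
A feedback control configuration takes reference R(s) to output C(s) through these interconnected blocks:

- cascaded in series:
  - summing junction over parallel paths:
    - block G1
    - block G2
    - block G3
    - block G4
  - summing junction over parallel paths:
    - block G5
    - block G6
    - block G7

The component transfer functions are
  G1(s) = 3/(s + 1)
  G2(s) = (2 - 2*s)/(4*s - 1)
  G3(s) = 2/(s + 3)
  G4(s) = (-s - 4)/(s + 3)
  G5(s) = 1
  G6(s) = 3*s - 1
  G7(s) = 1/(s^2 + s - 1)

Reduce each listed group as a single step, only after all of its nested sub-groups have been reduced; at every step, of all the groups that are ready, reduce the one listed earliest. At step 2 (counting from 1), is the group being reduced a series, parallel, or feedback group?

[1] sum the parallel branches G1, G2, G3, G4
[2] add G5, G6, G7 (parallel)
[3] multiply (G1+G2+G3+G4), (G5+G6+G7) (series)
Step 2 collapses a parallel group.

Hence the answer: parallel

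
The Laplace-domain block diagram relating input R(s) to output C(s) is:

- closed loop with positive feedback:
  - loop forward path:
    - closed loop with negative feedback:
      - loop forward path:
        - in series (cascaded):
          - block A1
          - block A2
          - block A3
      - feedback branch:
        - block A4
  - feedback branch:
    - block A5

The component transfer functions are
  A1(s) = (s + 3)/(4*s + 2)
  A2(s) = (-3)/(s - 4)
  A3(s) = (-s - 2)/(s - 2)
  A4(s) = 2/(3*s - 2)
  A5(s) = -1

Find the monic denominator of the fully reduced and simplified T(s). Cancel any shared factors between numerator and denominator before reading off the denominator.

(1) cascade A1, A2, A3 = (3*s^2 + 15*s + 18)/(4*s^3 - 22*s^2 + 20*s + 16)
(2) reduce the feedback loop with forward (A1*A2*A3) and return A4 = (9*s^3 + 39*s^2 + 24*s - 36)/(12*s^4 - 74*s^3 + 110*s^2 + 38*s + 4)
(3) collapse the loop ([(A1*A2*A3)/(1+(A1*A2*A3)*A4)] forward, A5 return) = (9*s^3 + 39*s^2 + 24*s - 36)/(12*s^4 - 65*s^3 + 149*s^2 + 62*s - 32)
That last expression is T(s), already simplified. Scaling its denominator by 1/12 (the reciprocal of the leading coefficient) yields the monic denominator.

Hence the answer: s^4 - 65*s^3/12 + 149*s^2/12 + 31*s/6 - 8/3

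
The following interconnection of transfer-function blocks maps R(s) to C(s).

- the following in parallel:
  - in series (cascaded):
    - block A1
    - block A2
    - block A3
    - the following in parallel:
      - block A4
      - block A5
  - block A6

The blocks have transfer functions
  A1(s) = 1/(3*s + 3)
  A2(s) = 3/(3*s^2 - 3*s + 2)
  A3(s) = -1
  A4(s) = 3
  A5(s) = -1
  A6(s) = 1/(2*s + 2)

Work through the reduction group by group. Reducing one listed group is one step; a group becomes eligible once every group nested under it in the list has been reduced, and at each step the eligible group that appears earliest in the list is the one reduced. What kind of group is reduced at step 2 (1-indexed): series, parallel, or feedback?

Step 1. reduce the parallel group A4, A5
Step 2. cascade A1, A2, A3, (A4+A5)
Step 3. combine (A1*A2*A3*(A4+A5)), A6 in parallel
So the answer for step 2 is series.

Final answer: series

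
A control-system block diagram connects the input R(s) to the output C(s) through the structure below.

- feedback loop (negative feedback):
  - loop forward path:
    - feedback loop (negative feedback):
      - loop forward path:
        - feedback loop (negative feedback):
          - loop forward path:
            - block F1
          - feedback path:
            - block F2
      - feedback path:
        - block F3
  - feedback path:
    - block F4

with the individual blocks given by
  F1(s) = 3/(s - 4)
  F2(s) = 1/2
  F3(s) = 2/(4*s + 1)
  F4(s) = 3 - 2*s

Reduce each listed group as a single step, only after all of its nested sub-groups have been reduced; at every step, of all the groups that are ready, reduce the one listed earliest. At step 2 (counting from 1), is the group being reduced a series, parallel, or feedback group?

Step 1. feedback reduction of F1, F2
Step 2. apply the feedback formula to [F1/(1+F1*F2)], F3
Step 3. reduce the feedback loop with forward [[F1/(1+F1*F2)]/(1+[F1/(1+F1*F2)]*F3)] and return F4
The group at step 2 is a feedback group.

Therefore the answer is feedback.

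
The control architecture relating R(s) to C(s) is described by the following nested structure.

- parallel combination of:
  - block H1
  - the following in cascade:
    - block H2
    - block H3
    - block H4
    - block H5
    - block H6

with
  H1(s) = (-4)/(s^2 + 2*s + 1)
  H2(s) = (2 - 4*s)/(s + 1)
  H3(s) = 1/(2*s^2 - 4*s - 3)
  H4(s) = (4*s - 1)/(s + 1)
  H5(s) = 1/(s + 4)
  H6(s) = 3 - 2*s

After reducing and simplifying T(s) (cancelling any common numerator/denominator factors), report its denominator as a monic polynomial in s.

First reduce the diagram to T(s).

1. cascade H2, H3, H4, H5, H6, giving (32*s^3 - 72*s^2 + 40*s - 6)/(2*s^5 + 8*s^4 - 9*s^3 - 46*s^2 - 43*s - 12)
2. add H1, (H2*H3*H4*H5*H6) (parallel), giving (24*s^3 - 88*s^2 + 116*s + 42)/(2*s^5 + 8*s^4 - 9*s^3 - 46*s^2 - 43*s - 12)
No further cancellation is possible in the step-2 result, so that is T(s). Its denominator becomes monic after dividing by the leading coefficient 2.

Answer: s^5 + 4*s^4 - 9*s^3/2 - 23*s^2 - 43*s/2 - 6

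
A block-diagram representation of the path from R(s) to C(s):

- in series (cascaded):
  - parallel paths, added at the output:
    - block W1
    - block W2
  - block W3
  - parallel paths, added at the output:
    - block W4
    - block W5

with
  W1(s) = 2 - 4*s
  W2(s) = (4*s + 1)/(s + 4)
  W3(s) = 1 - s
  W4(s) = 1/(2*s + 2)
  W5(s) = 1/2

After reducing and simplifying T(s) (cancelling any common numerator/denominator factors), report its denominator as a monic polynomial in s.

The answer is s^2 + 5*s + 4.

Reasoning:
(1) reduce the parallel group W1, W2, giving (-4*s^2 - 10*s + 9)/(s + 4)
(2) parallel reduction of W4, W5, giving (s + 2)/(2*s + 2)
(3) series reduction of (W1+W2), W3, (W4+W5), giving (4*s^4 + 14*s^3 - 7*s^2 - 29*s + 18)/(2*s^2 + 10*s + 8)
T(s) is the step-3 result (common factors already cancelled). Leading coefficient of the denominator: 2. Divide through by 2 for the monic polynomial.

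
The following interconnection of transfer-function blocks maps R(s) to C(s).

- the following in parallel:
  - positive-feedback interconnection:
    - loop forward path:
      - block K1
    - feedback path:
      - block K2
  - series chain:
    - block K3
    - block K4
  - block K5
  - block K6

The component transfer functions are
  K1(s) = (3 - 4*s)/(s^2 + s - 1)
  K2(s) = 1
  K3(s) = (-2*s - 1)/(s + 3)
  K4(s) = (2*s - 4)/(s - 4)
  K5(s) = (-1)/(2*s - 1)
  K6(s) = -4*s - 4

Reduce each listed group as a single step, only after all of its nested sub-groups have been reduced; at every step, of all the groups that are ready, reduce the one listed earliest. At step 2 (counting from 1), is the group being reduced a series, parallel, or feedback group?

(1) collapse the loop (K1 forward, K2 return)
(2) cascade K3, K4
(3) combine [K1/(1-K1*K2)], (K3*K4), K5, K6 in parallel
So the answer for step 2 is series.

Therefore the answer is series.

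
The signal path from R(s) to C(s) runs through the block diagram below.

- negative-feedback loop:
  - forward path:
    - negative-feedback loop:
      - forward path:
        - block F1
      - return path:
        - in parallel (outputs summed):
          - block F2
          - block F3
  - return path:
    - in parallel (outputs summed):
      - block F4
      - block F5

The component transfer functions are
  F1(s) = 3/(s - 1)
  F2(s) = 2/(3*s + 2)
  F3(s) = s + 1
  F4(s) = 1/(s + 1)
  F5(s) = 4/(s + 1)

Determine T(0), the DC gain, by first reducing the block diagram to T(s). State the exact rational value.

1. reduce the parallel group F2, F3, giving (3*s^2 + 5*s + 4)/(3*s + 2)
2. collapse the loop (F1 forward, (F2+F3) return), giving (9*s + 6)/(12*s^2 + 14*s + 10)
3. sum the parallel branches F4, F5, giving 5/(s + 1)
4. close the feedback loop around [F1/(1+F1*(F2+F3))], (F4+F5), giving (9*s^2 + 15*s + 6)/(12*s^3 + 26*s^2 + 69*s + 40)
Step 4 gives the overall T(s). Then T(0) = 6/40 = 3/20.

Therefore the answer is 3/20.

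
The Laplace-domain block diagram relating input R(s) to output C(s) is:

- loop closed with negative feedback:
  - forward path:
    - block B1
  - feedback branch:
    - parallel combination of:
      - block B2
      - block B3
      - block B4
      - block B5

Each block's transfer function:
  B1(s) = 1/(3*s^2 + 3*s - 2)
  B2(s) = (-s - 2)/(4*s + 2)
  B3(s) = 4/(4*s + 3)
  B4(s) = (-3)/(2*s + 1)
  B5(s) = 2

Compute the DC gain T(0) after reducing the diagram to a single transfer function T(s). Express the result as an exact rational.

(1) reduce the parallel group B2, B3, B4, B5, giving (28*s^2 + 21*s - 4)/(16*s^2 + 20*s + 6)
(2) close the feedback loop around B1, (B2+B3+B4+B5), giving (16*s^2 + 20*s + 6)/(48*s^4 + 108*s^3 + 74*s^2 - s - 16)
DC gain: substitute s = 0 into T(s) from step 2: T(0) = 6/(-16) = -3/8.

Therefore the answer is -3/8.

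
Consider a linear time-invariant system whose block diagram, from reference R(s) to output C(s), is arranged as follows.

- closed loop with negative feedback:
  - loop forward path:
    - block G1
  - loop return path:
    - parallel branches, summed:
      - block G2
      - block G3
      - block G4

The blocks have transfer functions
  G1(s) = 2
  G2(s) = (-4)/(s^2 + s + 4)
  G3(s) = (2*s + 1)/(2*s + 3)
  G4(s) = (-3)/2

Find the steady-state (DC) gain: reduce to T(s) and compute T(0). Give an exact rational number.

Step 1. reduce the parallel group G2, G3, G4, giving (-2*s^3 - 9*s^2 - 31*s - 52)/(4*s^3 + 10*s^2 + 22*s + 24)
Step 2. apply the feedback formula to G1, (G2+G3+G4), giving (-2*s^3 - 5*s^2 - 11*s - 12)/(2*s^2 + 10*s + 20)
DC gain: substitute s = 0 into T(s) from step 2: T(0) = -12/20 = -3/5.

Answer: -3/5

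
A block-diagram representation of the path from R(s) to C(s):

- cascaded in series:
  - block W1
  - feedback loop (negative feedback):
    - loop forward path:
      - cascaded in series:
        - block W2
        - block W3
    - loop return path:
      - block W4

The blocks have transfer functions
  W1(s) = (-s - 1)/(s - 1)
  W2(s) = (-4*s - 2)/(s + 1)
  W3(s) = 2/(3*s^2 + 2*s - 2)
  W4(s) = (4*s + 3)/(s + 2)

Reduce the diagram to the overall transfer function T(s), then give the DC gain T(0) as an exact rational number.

Answer: 1/2

Working:
Step 1 - cascade W2, W3: (-8*s - 4)/(3*s^3 + 5*s^2 - 2)
Step 2 - apply the feedback formula to (W2*W3), W4: (-8*s^2 - 20*s - 8)/(3*s^4 + 11*s^3 - 22*s^2 - 42*s - 16)
Step 3 - reduce the series chain W1, [(W2*W3)/(1+(W2*W3)*W4)]: (8*s^3 + 28*s^2 + 28*s + 8)/(3*s^5 + 8*s^4 - 33*s^3 - 20*s^2 + 26*s + 16)
Step 3 gives the overall T(s). Then T(0) = 8/16 = 1/2.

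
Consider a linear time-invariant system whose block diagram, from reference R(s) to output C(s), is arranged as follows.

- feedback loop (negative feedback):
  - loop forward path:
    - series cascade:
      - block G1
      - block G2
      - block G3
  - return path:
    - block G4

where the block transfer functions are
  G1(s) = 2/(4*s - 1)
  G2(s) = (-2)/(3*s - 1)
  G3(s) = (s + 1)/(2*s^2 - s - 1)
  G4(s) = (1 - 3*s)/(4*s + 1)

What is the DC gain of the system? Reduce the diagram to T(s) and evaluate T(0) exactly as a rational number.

(1) combine G1, G2, G3 in series, giving (-4*s - 4)/(24*s^4 - 26*s^3 - 3*s^2 + 6*s - 1)
(2) feedback reduction of (G1*G2*G3), G4, giving (-16*s^2 - 20*s - 4)/(96*s^5 - 80*s^4 - 38*s^3 + 33*s^2 + 10*s - 5)
Step 2 gives the overall T(s). Then T(0) = -4/(-5) = 4/5.

Therefore the answer is 4/5.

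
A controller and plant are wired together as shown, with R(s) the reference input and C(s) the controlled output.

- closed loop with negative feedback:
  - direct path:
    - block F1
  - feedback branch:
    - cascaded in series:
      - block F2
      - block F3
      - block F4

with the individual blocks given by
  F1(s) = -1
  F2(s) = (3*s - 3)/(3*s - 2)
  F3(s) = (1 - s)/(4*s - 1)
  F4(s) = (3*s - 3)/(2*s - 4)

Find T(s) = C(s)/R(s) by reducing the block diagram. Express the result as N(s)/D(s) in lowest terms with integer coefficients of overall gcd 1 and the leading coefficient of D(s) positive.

The answer is (-24*s^3 + 70*s^2 - 48*s + 8)/(33*s^3 - 97*s^2 + 75*s - 17).

Reasoning:
Step 1: cascade F2, F3, F4 gives (-9*s^3 + 27*s^2 - 27*s + 9)/(24*s^3 - 70*s^2 + 48*s - 8)
Step 2: close the feedback loop around F1, (F2*F3*F4): this yields T(s), and no further normalization is needed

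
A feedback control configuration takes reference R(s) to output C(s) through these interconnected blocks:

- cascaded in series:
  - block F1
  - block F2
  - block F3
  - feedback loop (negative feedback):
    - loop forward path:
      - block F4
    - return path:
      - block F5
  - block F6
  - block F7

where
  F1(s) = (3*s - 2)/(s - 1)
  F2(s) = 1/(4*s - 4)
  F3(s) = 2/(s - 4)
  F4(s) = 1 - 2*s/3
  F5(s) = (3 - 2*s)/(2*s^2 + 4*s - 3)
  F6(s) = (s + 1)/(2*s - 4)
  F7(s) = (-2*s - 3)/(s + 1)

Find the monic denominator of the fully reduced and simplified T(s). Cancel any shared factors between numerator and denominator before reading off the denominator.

[1] feedback reduction of F4, F5 -> (-4*s^3 - 2*s^2 + 18*s - 9)/(10*s^2)
[2] combine F1, F2, F3, [F4/(1+F4*F5)], F6, F7 in series -> (24*s^5 + 32*s^4 - 122*s^3 - 48*s^2 + 153*s - 54)/(40*s^6 - 320*s^5 + 840*s^4 - 880*s^3 + 320*s^2)
That last expression is T(s), already simplified. Scaling its denominator by 1/40 (the reciprocal of the leading coefficient) yields the monic denominator.

Final answer: s^6 - 8*s^5 + 21*s^4 - 22*s^3 + 8*s^2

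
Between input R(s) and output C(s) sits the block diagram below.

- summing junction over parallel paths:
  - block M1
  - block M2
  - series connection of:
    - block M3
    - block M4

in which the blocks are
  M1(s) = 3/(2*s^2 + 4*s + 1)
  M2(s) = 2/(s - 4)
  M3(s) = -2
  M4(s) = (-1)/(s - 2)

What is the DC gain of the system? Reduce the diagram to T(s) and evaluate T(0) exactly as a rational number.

The answer is 3/2.

Reasoning:
(1) reduce the series chain M3, M4: 2/(s - 2)
(2) combine M1, M2, (M3*M4) in parallel: (8*s^3 - 5*s^2 - 62*s + 12)/(2*s^4 - 8*s^3 - 7*s^2 + 26*s + 8)
The step-2 result is T(s). Setting s = 0: T(0) = 12/8 = 3/2.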